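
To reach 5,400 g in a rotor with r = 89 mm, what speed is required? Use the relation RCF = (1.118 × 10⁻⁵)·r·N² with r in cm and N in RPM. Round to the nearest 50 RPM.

N ≈ 7350 RPM

r = 89 mm = 8.9 cm
5,400 = 1.118 × 10⁻⁵ × 8.9 × N²
N² = 5,400 / (9.9502 × 10⁻⁵) = 54,270,266
N ≈ √54,270,266 ≈ 7,366.8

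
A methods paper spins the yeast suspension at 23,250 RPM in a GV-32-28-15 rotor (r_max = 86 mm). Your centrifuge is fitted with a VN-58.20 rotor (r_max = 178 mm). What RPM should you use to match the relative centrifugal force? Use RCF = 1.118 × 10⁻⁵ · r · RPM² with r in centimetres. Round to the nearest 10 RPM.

Original rotor: r = 86 mm = 8.6 cm
RCF = 1.118 × 10⁻⁵ × r × N²
RCF_original = 1.118 × 10⁻⁵ × 8.6 × (23250)² = 1.118 × 10⁻⁵ × 8.6 × 540,562,500 ≈ 51,974 × g
Your rotor: r = 178 mm = 17.8 cm
51,974 = 1.118 × 10⁻⁵ × 17.8 × N²
N² = 51,974 / (19.9004 × 10⁻⁵) = 261,170,630
N ≈ √261,170,630 ≈ 16,160.8

16160 RPM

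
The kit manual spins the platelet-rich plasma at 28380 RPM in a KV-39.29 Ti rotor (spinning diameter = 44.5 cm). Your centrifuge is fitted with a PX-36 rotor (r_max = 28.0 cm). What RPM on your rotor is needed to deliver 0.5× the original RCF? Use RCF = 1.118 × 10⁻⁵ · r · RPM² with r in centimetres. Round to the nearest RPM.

≈ 17889 RPM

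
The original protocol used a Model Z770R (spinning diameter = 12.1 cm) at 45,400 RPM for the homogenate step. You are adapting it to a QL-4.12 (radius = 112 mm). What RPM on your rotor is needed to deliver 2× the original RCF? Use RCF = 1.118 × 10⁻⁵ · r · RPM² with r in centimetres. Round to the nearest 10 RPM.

Original rotor: r = 12.1 / 2 = 6.05 cm
RCF = 1.118 × 10⁻⁵ × r × N²
RCF_original = 1.118 × 10⁻⁵ × 6.05 × (45400)² = 1.118 × 10⁻⁵ × 6.05 × 2,061,160,000 ≈ 139,414.8 × g
Target RCF = 2 × 139,414.8 ≈ 278,829.6 × g
Your rotor: r = 112 mm = 11.2 cm
278,829.6 = 1.118 × 10⁻⁵ × 11.2 × N²
N² = 278,829.6 / (12.5216 × 10⁻⁵) = 2,226,788,909
N ≈ √2,226,788,909 ≈ 47,188.9

≈ 47190 RPM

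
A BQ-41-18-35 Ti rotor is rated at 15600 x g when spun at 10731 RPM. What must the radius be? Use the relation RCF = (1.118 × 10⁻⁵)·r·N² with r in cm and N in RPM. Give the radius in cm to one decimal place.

≈ 12.1 cm

15600 = 1.118 × 10⁻⁵ × r × (10731)²
r = 15600 / (1.118 × 10⁻⁵ × 115,154,361) = 15600 / 1287.426 ≈ 12.117 cm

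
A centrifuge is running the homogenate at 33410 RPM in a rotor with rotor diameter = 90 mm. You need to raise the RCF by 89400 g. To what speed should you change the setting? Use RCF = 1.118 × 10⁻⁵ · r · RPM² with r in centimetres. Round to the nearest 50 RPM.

r = 90 mm / 2 = 45 mm = 4.5 cm
Current RCF = 1.118 × 10⁻⁵ × 4.5 × (33410)² = 1.118 × 10⁻⁵ × 4.5 × 1,116,228,100 ≈ 56,157.4 × g
Target RCF = 56,157.4 + 89,400 = 145,557.4 × g
N² = 145,557.4 / (5.031 × 10⁻⁵) = 2,893,210,097
N ≈ √2,893,210,097 ≈ 53,788.6

53800 RPM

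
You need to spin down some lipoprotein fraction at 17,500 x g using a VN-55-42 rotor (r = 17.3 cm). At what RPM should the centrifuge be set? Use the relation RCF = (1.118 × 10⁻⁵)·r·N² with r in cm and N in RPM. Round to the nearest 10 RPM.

N ≈ 9510 RPM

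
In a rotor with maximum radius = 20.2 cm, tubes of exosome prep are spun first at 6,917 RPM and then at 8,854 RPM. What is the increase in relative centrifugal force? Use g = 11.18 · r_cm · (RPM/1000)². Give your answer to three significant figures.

≈ 6900 g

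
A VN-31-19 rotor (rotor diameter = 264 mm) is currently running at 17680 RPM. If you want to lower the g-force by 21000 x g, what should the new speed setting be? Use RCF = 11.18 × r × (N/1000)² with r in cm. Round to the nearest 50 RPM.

N₂ ≈ 13050 RPM

r = 264 mm / 2 = 132 mm = 13.2 cm
Current RCF = 11.18 × 13.2 × (17.68)² = 11.18 × 13.2 × 312.5824 ≈ 46,129.7 × g
Target RCF = 46,129.7 − 21,000 = 25,129.7 × g
(N/1000)² = 25,129.7 / 147.576 = 170.2831
N = 1000 × √170.2831 ≈ 13,049.3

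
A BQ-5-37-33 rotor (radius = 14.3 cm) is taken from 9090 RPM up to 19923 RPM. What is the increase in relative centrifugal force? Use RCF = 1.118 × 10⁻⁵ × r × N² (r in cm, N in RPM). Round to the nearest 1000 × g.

≈ 50000 g

RCF₁ = 1.118 × 10⁻⁵ × 14.3 × (9090)² = 1.118 × 10⁻⁵ × 14.3 × 82,628,100 ≈ 13,210.1 × g
RCF₂ = 1.118 × 10⁻⁵ × 14.3 × (19923)² = 1.118 × 10⁻⁵ × 14.3 × 396,925,929 ≈ 63,458.1 × g
Increase = 63,458.1 − 13,210.1 = 50,248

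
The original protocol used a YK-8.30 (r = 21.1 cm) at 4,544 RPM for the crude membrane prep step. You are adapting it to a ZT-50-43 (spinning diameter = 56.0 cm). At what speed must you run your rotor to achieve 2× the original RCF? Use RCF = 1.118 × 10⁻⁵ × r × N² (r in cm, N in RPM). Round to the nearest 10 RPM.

RCF_original = 1.118 × 10⁻⁵ × 21.1 × (4544)² = 1.118 × 10⁻⁵ × 21.1 × 20,647,936 ≈ 4,870.8 × g
Target RCF = 2 × 4,870.8 ≈ 9,741.6 × g
Your rotor: r = 56.0 / 2 = 28 cm
9,741.6 = 1.118 × 10⁻⁵ × 28 × N²
N² = 9,741.6 / (31.304 × 10⁻⁵) = 31,119,346
N ≈ √31,119,346 ≈ 5,578.5

5580 RPM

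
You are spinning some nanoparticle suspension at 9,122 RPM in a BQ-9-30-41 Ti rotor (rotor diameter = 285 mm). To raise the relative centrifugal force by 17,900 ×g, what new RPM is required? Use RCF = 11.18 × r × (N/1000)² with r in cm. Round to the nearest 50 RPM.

14000 RPM

r = 285 mm / 2 = 142.5 mm = 14.25 cm
Current RCF = 11.18 × 14.25 × (9.122)² = 11.18 × 14.25 × 83.210884 ≈ 13,256.7 × g
Target RCF = 13,256.7 + 17,900 = 31,156.7 × g
(N/1000)² = 31,156.7 / 159.315 = 195.5666
N = 1000 × √195.5666 ≈ 13,984.5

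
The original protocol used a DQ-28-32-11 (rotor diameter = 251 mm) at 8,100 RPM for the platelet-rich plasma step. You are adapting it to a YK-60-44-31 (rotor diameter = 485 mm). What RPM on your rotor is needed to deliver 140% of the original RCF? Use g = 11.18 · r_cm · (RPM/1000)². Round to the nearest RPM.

Original rotor: r = 251 mm / 2 = 125.5 mm = 12.55 cm
RCF_original = 11.18 × 12.55 × (8.1)² = 11.18 × 12.55 × 65.61 ≈ 9,205.7 × g
Target RCF = 1.4 × 9,205.7 ≈ 12,888 × g
Your rotor: r = 485 mm / 2 = 242.5 mm = 24.25 cm
12,888 = 11.18 × 24.25 × (N/1000)²
(N/1000)² = 12,888 / 271.115 = 47.53702
N = 1000 × √47.53702 ≈ 6,894.7

6895 RPM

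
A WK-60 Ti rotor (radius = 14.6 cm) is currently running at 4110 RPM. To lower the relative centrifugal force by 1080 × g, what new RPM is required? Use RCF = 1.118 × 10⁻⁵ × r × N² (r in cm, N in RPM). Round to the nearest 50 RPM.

Current RCF = 1.118 × 10⁻⁵ × 14.6 × (4110)² = 1.118 × 10⁻⁵ × 14.6 × 16,892,100 ≈ 2,757.3 × g
Target RCF = 2,757.3 − 1,080 = 1,677.3 × g
N² = 1,677.3 / (16.3228 × 10⁻⁵) = 10,275,811
N ≈ √10,275,811 ≈ 3,205.6

≈ 3200 RPM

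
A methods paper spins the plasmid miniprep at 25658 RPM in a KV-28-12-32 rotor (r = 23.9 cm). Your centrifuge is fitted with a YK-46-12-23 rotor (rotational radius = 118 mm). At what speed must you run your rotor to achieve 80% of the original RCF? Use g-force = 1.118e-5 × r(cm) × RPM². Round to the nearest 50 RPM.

RCF_original = 1.118 × 10⁻⁵ × 23.9 × (25658)² = 1.118 × 10⁻⁵ × 23.9 × 658,332,964 ≈ 175,907.9 × g
Target RCF = 0.8 × 175,907.9 ≈ 140,726.3 × g
Your rotor: r = 118 mm = 11.8 cm
140,726.3 = 1.118 × 10⁻⁵ × 11.8 × N²
N² = 140,726.3 / (13.1924 × 10⁻⁵) = 1,066,722,507
N ≈ √1,066,722,507 ≈ 32,660.7

≈ 32650 RPM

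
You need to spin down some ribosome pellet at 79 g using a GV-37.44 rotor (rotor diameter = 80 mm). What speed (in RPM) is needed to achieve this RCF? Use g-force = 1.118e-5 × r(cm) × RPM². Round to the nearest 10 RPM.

r = 80 mm / 2 = 40 mm = 4 cm
RCF = 1.118 × 10⁻⁵ × r × N²
79 = 1.118 × 10⁻⁵ × 4 × N²
N² = 79 / (4.472 × 10⁻⁵) = 1,766,547
N ≈ √1,766,547 ≈ 1,329.1

1330 RPM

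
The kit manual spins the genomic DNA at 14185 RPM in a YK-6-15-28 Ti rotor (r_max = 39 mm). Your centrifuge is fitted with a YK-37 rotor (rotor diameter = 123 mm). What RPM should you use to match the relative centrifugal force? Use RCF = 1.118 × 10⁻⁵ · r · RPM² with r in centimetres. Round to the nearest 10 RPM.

Original rotor: r = 39 mm = 3.9 cm
RCF_original = 1.118 × 10⁻⁵ × 3.9 × (14185)² = 1.118 × 10⁻⁵ × 3.9 × 201,214,225 ≈ 8,773.3 × g
Your rotor: r = 123 mm / 2 = 61.5 mm = 6.15 cm
8,773.3 = 1.118 × 10⁻⁵ × 6.15 × N²
N² = 8,773.3 / (6.8757 × 10⁻⁵) = 127,598,645
N ≈ √127,598,645 ≈ 11,296.0

11300 RPM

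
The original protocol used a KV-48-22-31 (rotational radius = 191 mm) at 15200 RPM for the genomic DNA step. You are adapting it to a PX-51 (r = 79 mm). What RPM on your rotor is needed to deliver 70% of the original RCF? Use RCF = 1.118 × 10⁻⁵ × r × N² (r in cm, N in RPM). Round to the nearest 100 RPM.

19800 RPM

Original rotor: r = 191 mm = 19.1 cm
RCF_original = 1.118 × 10⁻⁵ × 19.1 × (15200)² = 1.118 × 10⁻⁵ × 19.1 × 231,040,000 ≈ 49,335.8 × g
Target RCF = 0.7 × 49,335.8 ≈ 34,535.1 × g
Your rotor: r = 79 mm = 7.9 cm
34,535.1 = 1.118 × 10⁻⁵ × 7.9 × N²
N² = 34,535.1 / (8.8322 × 10⁻⁵) = 391,013,564
N ≈ √391,013,564 ≈ 19,774.1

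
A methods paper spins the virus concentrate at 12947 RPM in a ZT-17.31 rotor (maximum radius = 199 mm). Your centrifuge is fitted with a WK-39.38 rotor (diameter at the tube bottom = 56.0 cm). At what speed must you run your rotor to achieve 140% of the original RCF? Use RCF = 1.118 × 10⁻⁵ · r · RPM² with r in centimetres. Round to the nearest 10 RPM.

12910 RPM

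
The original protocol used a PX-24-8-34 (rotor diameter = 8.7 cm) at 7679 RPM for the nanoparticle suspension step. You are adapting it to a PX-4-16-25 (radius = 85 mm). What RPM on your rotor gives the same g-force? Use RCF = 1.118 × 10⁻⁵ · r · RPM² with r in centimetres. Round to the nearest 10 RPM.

≈ 5490 RPM

Original rotor: r = 8.7 / 2 = 4.35 cm
RCF = 1.118 × 10⁻⁵ × r × N²
RCF_original = 1.118 × 10⁻⁵ × 4.35 × (7679)² = 1.118 × 10⁻⁵ × 4.35 × 58,967,041 ≈ 2,867.7 × g
Your rotor: r = 85 mm = 8.5 cm
2,867.7 = 1.118 × 10⁻⁵ × 8.5 × N²
N² = 2,867.7 / (9.503 × 10⁻⁵) = 30,176,786
N ≈ √30,176,786 ≈ 5,493.3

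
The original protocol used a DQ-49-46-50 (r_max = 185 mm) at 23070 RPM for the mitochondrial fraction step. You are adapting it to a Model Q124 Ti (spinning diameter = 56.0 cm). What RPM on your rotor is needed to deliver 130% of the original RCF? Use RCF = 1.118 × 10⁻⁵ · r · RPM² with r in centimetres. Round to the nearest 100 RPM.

Original rotor: r = 185 mm = 18.5 cm
RCF_original = 1.118 × 10⁻⁵ × 18.5 × (23070)² = 1.118 × 10⁻⁵ × 18.5 × 532,224,900 ≈ 110,080.1 × g
Target RCF = 1.3 × 110,080.1 ≈ 143,104.1 × g
Your rotor: r = 56.0 / 2 = 28 cm
143,104.1 = 1.118 × 10⁻⁵ × 28 × N²
N² = 143,104.1 / (31.304 × 10⁻⁵) = 457,143,177
N ≈ √457,143,177 ≈ 21,380.9

≈ 21400 RPM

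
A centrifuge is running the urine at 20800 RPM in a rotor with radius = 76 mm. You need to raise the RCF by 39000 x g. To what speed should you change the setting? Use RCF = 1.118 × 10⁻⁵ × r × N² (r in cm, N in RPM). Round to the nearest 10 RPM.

29860 RPM

r = 76 mm = 7.6 cm
Current RCF = 1.118 × 10⁻⁵ × 7.6 × (20800)² = 1.118 × 10⁻⁵ × 7.6 × 432,640,000 ≈ 36,760.6 × g
Target RCF = 36,760.6 + 39,000 = 75,760.6 × g
N² = 75,760.6 / (8.4968 × 10⁻⁵) = 891,636,852
N ≈ √891,636,852 ≈ 29,860.3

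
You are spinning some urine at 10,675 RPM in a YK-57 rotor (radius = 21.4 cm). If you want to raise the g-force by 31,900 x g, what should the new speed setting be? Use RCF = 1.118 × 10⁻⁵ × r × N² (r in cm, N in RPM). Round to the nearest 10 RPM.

≈ 15730 RPM

Current RCF = 1.118 × 10⁻⁵ × 21.4 × (10675)² = 1.118 × 10⁻⁵ × 21.4 × 113,955,625 ≈ 27,264.1 × g
Target RCF = 27,264.1 + 31,900 = 59,164.1 × g
N² = 59,164.1 / (23.9252 × 10⁻⁵) = 247,287,797
N ≈ √247,287,797 ≈ 15,725.4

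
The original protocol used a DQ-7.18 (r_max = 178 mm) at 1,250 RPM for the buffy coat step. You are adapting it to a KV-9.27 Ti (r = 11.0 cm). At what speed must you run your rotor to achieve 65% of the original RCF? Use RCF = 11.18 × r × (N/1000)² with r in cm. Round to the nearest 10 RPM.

1280 RPM

Original rotor: r = 178 mm = 17.8 cm
RCF_original = 11.18 × 17.8 × (1.25)² = 11.18 × 17.8 × 1.5625 ≈ 310.9 × g
Target RCF = 0.65 × 310.9 ≈ 202.1 × g
202.1 = 11.18 × 11 × (N/1000)²
(N/1000)² = 202.1 / 122.98 = 1.643357
N = 1000 × √1.643357 ≈ 1,281.9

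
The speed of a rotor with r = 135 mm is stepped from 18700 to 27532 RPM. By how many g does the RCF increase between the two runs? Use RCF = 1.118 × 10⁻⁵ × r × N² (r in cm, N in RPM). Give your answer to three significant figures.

r = 135 mm = 13.5 cm
RCF₁ = 1.118 × 10⁻⁵ × 13.5 × (18700)² = 1.118 × 10⁻⁵ × 13.5 × 349,690,000 ≈ 52,778.7 × g
RCF₂ = 1.118 × 10⁻⁵ × 13.5 × (27532)² = 1.118 × 10⁻⁵ × 13.5 × 758,011,024 ≈ 114,406.6 × g
Increase = 114,406.6 − 52,778.7 = 61,627.9

≈ 61600 g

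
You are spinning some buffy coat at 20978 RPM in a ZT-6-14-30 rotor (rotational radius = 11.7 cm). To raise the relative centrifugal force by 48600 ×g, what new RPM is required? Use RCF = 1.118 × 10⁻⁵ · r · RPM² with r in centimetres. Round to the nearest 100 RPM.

Current RCF = 1.118 × 10⁻⁵ × 11.7 × (20978)² = 1.118 × 10⁻⁵ × 11.7 × 440,076,484 ≈ 57,564.6 × g
Target RCF = 57,564.6 + 48,600 = 106,164.6 × g
N² = 106,164.6 / (13.0806 × 10⁻⁵) = 811,618,733
N ≈ √811,618,733 ≈ 28,488.9

N₂ ≈ 28500 RPM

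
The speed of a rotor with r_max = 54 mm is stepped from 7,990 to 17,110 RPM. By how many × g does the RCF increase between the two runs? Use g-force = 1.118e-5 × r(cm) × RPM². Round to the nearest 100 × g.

13800 × g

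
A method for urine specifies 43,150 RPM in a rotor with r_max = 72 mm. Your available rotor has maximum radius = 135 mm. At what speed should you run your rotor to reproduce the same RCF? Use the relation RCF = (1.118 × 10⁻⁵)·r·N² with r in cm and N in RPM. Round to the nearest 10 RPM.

31510 RPM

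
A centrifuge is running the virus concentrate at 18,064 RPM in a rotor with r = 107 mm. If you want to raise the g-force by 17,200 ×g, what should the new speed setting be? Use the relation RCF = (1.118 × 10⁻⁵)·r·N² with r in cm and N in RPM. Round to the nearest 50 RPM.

N₂ ≈ 21700 RPM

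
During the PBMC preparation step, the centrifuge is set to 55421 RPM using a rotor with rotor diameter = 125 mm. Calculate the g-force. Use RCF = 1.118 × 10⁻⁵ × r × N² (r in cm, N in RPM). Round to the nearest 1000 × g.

r = 125 mm / 2 = 62.5 mm = 6.25 cm
RCF = 1.118 × 10⁻⁵ × 6.25 × (55421)² = 1.118 × 10⁻⁵ × 6.25 × 3,071,487,241 ≈ 214,620.2 × g

215000 g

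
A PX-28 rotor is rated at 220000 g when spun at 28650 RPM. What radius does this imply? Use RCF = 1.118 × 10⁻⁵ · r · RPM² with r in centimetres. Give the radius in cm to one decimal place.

≈ 24.0 cm

220000 = 1.118 × 10⁻⁵ × r × (28650)²
r = 220000 / (1.118 × 10⁻⁵ × 820,822,500) = 220000 / 9176.796 ≈ 23.974 cm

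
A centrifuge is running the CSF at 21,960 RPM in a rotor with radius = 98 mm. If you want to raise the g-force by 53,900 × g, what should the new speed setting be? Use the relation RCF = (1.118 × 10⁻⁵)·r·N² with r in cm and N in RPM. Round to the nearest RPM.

31212 RPM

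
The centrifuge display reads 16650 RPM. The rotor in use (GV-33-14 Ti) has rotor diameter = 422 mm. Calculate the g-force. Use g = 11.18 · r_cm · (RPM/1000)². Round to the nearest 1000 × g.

r = 422 mm / 2 = 211 mm = 21.1 cm
RCF = 11.18 × r × (N/1000)²
RCF = 11.18 × 21.1 × (16.65)² = 11.18 × 21.1 × 277.2225 ≈ 65,396.2 × g

65000 x g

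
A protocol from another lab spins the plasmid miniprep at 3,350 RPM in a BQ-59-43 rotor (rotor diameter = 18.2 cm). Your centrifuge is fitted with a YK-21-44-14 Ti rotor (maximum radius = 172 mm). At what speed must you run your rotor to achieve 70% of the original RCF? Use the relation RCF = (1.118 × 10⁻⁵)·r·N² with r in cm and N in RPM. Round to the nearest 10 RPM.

Original rotor: r = 18.2 / 2 = 9.1 cm
RCF_original = 1.118 × 10⁻⁵ × 9.1 × (3350)² = 1.118 × 10⁻⁵ × 9.1 × 11,222,500 ≈ 1,141.8 × g
Target RCF = 0.7 × 1,141.8 ≈ 799.3 × g
Your rotor: r = 172 mm = 17.2 cm
799.3 = 1.118 × 10⁻⁵ × 17.2 × N²
N² = 799.3 / (19.2296 × 10⁻⁵) = 4,156,613
N ≈ √4,156,613 ≈ 2,038.8

≈ 2040 RPM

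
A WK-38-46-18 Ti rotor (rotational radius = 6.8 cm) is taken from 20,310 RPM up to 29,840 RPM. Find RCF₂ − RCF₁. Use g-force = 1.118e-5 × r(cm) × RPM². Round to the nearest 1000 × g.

≈ 36000 × g

RCF₁ = 1.118 × 10⁻⁵ × 6.8 × (20310)² = 1.118 × 10⁻⁵ × 6.8 × 412,496,100 ≈ 31,359.6 × g
RCF₂ = 1.118 × 10⁻⁵ × 6.8 × (29840)² = 1.118 × 10⁻⁵ × 6.8 × 890,425,600 ≈ 67,693.7 × g
Increase = 67,693.7 − 31,359.6 = 36,334.1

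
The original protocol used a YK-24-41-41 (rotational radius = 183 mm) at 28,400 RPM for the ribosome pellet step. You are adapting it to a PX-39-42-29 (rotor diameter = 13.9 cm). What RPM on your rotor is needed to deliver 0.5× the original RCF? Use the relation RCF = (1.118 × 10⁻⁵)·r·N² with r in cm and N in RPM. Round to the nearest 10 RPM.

32590 RPM

Original rotor: r = 183 mm = 18.3 cm
RCF_original = 1.118 × 10⁻⁵ × 18.3 × (28400)² = 1.118 × 10⁻⁵ × 18.3 × 806,560,000 ≈ 165,017.3 × g
Target RCF = 0.5 × 165,017.3 ≈ 82,508.6 × g
Your rotor: r = 13.9 / 2 = 6.95 cm
82,508.6 = 1.118 × 10⁻⁵ × 6.95 × N²
N² = 82,508.6 / (7.7701 × 10⁻⁵) = 1,061,873,078
N ≈ √1,061,873,078 ≈ 32,586.4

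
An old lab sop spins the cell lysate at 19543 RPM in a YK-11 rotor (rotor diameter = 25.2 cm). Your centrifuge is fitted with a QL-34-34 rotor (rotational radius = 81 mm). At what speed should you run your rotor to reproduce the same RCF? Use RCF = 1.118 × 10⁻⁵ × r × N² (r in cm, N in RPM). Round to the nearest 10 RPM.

≈ 24370 RPM

Original rotor: r = 25.2 / 2 = 12.6 cm
RCF = 1.118 × 10⁻⁵ × r × N²
RCF_original = 1.118 × 10⁻⁵ × 12.6 × (19543)² = 1.118 × 10⁻⁵ × 12.6 × 381,928,849 ≈ 53,801.6 × g
Your rotor: r = 81 mm = 8.1 cm
53,801.6 = 1.118 × 10⁻⁵ × 8.1 × N²
N² = 53,801.6 / (9.0558 × 10⁻⁵) = 594,112,061
N ≈ √594,112,061 ≈ 24,374.4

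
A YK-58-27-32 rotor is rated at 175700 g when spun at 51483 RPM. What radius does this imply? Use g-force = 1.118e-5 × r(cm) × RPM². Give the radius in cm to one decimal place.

175700 = 1.118 × 10⁻⁵ × r × (51483)²
r = 175700 / (1.118 × 10⁻⁵ × 2,650,499,289) = 175700 / 29632.58 ≈ 5.929 cm

≈ 5.9 cm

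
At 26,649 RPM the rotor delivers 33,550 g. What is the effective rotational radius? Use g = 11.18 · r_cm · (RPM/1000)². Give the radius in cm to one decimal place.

33550 = 11.18 × r × (26.649)²
r = 33550 / (11.18 × 710.169201) = 33550 / 7939.692 ≈ 4.226 cm

≈ 4.2 cm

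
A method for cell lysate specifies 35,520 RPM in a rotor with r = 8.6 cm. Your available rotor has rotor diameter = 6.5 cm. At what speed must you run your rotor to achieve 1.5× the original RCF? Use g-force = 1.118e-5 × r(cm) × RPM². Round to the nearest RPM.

≈ 70766 RPM

RCF_original = 1.118 × 10⁻⁵ × 8.6 × (35520)² = 1.118 × 10⁻⁵ × 8.6 × 1,261,670,400 ≈ 121,307.1 × g
Target RCF = 1.5 × 121,307.1 ≈ 181,960.7 × g
Your rotor: r = 6.5 / 2 = 3.25 cm
181,960.7 = 1.118 × 10⁻⁵ × 3.25 × N²
N² = 181,960.7 / (3.6335 × 10⁻⁵) = 5,007,862,942
N ≈ √5,007,862,942 ≈ 70,766.3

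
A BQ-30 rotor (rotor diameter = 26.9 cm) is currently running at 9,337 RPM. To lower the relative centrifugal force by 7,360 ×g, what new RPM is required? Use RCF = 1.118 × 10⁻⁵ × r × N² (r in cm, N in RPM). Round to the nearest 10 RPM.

6180 RPM

r = 26.9 / 2 = 13.45 cm
Current RCF = 1.118 × 10⁻⁵ × 13.45 × (9337)² = 1.118 × 10⁻⁵ × 13.45 × 87,179,569 ≈ 13,109.3 × g
Target RCF = 13,109.3 − 7,360 = 5,749.3 × g
N² = 5,749.3 / (15.0371 × 10⁻⁵) = 38,234,101
N ≈ √38,234,101 ≈ 6,183.4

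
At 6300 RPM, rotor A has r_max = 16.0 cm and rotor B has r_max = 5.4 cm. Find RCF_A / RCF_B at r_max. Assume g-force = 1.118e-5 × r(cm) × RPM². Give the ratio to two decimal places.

2.96

At fixed N, RCF ∝ r, so RCF_A/RCF_B = r_A/r_B = 16.0 / 5.4 = 2.9630.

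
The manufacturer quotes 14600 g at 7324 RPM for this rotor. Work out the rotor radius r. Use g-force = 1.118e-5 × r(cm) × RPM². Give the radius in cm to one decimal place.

r ≈ 24.3 cm

14600 = 1.118 × 10⁻⁵ × r × (7324)²
r = 14600 / (1.118 × 10⁻⁵ × 53,640,976) = 14600 / 599.7061 ≈ 24.345 cm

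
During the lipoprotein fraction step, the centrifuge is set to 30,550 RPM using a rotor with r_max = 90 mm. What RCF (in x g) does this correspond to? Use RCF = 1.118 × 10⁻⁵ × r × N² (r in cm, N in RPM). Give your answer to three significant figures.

RCF ≈ 93900 x g

r = 90 mm = 9.0 cm
RCF = 1.118 × 10⁻⁵ × 9 × (30550)² = 1.118 × 10⁻⁵ × 9 × 933,302,500 ≈ 93,908.9 × g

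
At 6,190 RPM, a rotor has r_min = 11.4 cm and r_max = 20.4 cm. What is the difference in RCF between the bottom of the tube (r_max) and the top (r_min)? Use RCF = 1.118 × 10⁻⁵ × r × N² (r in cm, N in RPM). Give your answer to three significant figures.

RCF_max = 1.118 × 10⁻⁵ × 20.4 × (6190)² = 1.118 × 10⁻⁵ × 20.4 × 38,316,100 ≈ 8,738.8 × g
RCF_min = 1.118 × 10⁻⁵ × 11.4 × (6190)² = 1.118 × 10⁻⁵ × 11.4 × 38,316,100 ≈ 4,883.5 × g
ΔRCF = 8,738.8 − 4,883.5 = 3,855.3

≈ 3860 g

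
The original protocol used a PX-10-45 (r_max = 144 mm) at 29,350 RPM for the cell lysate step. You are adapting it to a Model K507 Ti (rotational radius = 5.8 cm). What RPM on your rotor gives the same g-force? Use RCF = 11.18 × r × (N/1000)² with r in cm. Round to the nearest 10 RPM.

≈ 46250 RPM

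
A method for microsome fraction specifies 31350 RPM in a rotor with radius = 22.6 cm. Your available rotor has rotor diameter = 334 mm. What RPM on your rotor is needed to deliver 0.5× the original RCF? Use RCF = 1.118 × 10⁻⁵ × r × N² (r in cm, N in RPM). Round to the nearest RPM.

RCF_original = 1.118 × 10⁻⁵ × 22.6 × (31350)² = 1.118 × 10⁻⁵ × 22.6 × 982,822,500 ≈ 248,327.8 × g
Target RCF = 0.5 × 248,327.8 ≈ 124,163.9 × g
Your rotor: r = 334 mm / 2 = 167 mm = 16.7 cm
124,163.9 = 1.118 × 10⁻⁵ × 16.7 × N²
N² = 124,163.9 / (18.6706 × 10⁻⁵) = 665,023,620
N ≈ √665,023,620 ≈ 25,788.1

≈ 25788 RPM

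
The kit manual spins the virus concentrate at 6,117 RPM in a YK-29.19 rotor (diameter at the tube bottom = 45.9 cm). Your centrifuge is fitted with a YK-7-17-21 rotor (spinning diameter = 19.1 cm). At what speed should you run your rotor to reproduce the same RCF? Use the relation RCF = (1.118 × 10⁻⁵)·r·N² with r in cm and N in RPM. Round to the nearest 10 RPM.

Original rotor: r = 45.9 / 2 = 22.95 cm
RCF_original = 1.118 × 10⁻⁵ × 22.95 × (6117)² = 1.118 × 10⁻⁵ × 22.95 × 37,417,689 ≈ 9,600.7 × g
Your rotor: r = 19.1 / 2 = 9.55 cm
9,600.7 = 1.118 × 10⁻⁵ × 9.55 × N²
N² = 9,600.7 / (10.6769 × 10⁻⁵) = 89,920,295
N ≈ √89,920,295 ≈ 9,482.6

≈ 9480 RPM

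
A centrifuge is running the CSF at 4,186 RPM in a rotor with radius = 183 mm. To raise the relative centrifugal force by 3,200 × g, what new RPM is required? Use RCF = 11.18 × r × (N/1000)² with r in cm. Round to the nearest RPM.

≈ 5759 RPM

r = 183 mm = 18.3 cm
Current RCF = 11.18 × 18.3 × (4.186)² = 11.18 × 18.3 × 17.522596 ≈ 3,585 × g
Target RCF = 3,585 + 3,200 = 6,785 × g
(N/1000)² = 6,785 / 204.594 = 33.16324
N = 1000 × √33.16324 ≈ 5,758.8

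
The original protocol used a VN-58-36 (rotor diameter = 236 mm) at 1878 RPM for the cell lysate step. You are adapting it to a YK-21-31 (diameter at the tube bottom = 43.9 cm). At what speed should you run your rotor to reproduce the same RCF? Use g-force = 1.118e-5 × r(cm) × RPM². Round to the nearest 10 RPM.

1380 RPM

Original rotor: r = 236 mm / 2 = 118 mm = 11.8 cm
RCF_original = 1.118 × 10⁻⁵ × 11.8 × (1878)² = 1.118 × 10⁻⁵ × 11.8 × 3,526,884 ≈ 465.3 × g
Your rotor: r = 43.9 / 2 = 21.95 cm
465.3 = 1.118 × 10⁻⁵ × 21.95 × N²
N² = 465.3 / (24.5401 × 10⁻⁵) = 1,896,080
N ≈ √1,896,080 ≈ 1,377.0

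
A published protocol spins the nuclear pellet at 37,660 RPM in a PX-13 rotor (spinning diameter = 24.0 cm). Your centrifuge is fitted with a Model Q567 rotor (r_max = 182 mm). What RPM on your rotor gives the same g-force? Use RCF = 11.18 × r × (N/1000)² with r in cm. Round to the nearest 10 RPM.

Original rotor: r = 24.0 / 2 = 12 cm
RCF = 11.18 × r × (N/1000)²
RCF_original = 11.18 × 12 × (37.66)² = 11.18 × 12 × 1,418.2756 ≈ 190,275.9 × g
Your rotor: r = 182 mm = 18.2 cm
190,275.9 = 11.18 × 18.2 × (N/1000)²
(N/1000)² = 190,275.9 / 203.476 = 935.127
N = 1000 × √935.127 ≈ 30,579.8

≈ 30580 RPM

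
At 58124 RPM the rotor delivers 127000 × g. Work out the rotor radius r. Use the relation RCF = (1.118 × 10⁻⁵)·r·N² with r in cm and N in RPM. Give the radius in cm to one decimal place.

127000 = 1.118 × 10⁻⁵ × r × (58124)²
r = 127000 / (1.118 × 10⁻⁵ × 3,378,399,376) = 127000 / 37770.51 ≈ 3.362 cm

≈ 3.4 cm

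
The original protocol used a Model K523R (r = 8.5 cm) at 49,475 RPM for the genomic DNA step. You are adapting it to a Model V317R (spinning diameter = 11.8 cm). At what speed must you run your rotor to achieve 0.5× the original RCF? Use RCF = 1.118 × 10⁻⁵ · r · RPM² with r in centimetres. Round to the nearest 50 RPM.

42000 RPM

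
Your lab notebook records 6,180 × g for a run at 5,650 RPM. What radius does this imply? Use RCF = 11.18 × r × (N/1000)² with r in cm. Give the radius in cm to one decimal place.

17.3 cm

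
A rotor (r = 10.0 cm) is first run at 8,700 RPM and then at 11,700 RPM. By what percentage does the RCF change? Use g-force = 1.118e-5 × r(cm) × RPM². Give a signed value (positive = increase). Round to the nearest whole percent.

RCF ∝ N², so the ratio is (11700/8700)² = (1.344828)² = 1.8086.
Change = 1.8086 − 1 = +0.8086 → +80.9%.

+81%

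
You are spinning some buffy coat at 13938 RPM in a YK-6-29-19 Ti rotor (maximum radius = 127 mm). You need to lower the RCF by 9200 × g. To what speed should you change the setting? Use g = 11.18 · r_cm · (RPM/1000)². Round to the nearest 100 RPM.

11400 RPM

r = 127 mm = 12.7 cm
Current RCF = 11.18 × 12.7 × (13.938)² = 11.18 × 12.7 × 194.267844 ≈ 27,583.3 × g
Target RCF = 27,583.3 − 9,200 = 18,383.3 × g
(N/1000)² = 18,383.3 / 141.986 = 129.4726
N = 1000 × √129.4726 ≈ 11,378.6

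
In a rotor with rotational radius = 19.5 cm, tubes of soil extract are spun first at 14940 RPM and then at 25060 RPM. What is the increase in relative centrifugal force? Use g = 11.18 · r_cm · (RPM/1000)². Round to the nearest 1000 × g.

≈ 88000 g

RCF₁ = 11.18 × 19.5 × (14.94)² = 11.18 × 19.5 × 223.2036 ≈ 48,660.6 × g
RCF₂ = 11.18 × 19.5 × (25.06)² = 11.18 × 19.5 × 628.0036 ≈ 136,911.1 × g
Increase = 136,911.1 − 48,660.6 = 88,250.5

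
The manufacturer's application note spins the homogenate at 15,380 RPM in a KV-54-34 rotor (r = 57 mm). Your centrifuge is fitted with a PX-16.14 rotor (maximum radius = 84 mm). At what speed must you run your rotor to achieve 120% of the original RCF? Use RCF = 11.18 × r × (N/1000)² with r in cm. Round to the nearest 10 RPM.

≈ 13880 RPM

Original rotor: r = 57 mm = 5.7 cm
RCF = 11.18 × r × (N/1000)²
RCF_original = 11.18 × 5.7 × (15.38)² = 11.18 × 5.7 × 236.5444 ≈ 15,074 × g
Target RCF = 1.2 × 15,074 ≈ 18,088.8 × g
Your rotor: r = 84 mm = 8.4 cm
18,088.8 = 11.18 × 8.4 × (N/1000)²
(N/1000)² = 18,088.8 / 93.912 = 192.6144
N = 1000 × √192.6144 ≈ 13,878.6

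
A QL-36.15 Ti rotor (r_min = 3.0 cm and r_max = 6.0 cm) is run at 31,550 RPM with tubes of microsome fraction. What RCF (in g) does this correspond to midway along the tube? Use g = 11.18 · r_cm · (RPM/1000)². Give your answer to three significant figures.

r_avg = (3.0 + 6.0) / 2 = 4.5 cm
RCF = 11.18 × r × (N/1000)²
RCF = 11.18 × 4.5 × (31.55)² = 11.18 × 4.5 × 995.4025 ≈ 50,078.7 × g

50100 g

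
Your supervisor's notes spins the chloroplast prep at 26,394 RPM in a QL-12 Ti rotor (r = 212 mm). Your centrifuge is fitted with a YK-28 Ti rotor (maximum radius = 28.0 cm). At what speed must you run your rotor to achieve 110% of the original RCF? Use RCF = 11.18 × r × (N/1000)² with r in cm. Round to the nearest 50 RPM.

≈ 24100 RPM

Original rotor: r = 212 mm = 21.2 cm
RCF = 11.18 × r × (N/1000)²
RCF_original = 11.18 × 21.2 × (26.394)² = 11.18 × 21.2 × 696.643236 ≈ 165,115.6 × g
Target RCF = 1.1 × 165,115.6 ≈ 181,627.2 × g
181,627.2 = 11.18 × 28 × (N/1000)²
(N/1000)² = 181,627.2 / 313.04 = 580.2044
N = 1000 × √580.2044 ≈ 24,087.4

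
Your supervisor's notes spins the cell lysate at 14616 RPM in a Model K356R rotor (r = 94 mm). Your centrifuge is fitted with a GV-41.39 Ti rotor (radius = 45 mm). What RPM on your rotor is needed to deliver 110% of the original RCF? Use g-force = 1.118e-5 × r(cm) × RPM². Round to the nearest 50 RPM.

22150 RPM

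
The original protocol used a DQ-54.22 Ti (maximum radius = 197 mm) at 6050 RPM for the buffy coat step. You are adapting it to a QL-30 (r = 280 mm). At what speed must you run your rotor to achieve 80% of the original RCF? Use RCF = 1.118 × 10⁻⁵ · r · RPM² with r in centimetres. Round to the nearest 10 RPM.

≈ 4540 RPM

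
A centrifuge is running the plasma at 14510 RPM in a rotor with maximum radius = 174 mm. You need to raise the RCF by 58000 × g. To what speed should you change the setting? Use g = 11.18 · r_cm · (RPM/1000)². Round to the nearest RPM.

r = 174 mm = 17.4 cm
Current RCF = 11.18 × 17.4 × (14.51)² = 11.18 × 17.4 × 210.5401 ≈ 40,956.8 × g
Target RCF = 40,956.8 + 58,000 = 98,956.8 × g
(N/1000)² = 98,956.8 / 194.532 = 508.6916
N = 1000 × √508.6916 ≈ 22,554.2

22554 RPM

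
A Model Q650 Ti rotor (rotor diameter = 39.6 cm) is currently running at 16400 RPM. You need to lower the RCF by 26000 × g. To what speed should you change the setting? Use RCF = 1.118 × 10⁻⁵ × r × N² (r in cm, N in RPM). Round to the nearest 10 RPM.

r = 39.6 / 2 = 19.8 cm
Current RCF = 1.118 × 10⁻⁵ × 19.8 × (16400)² = 1.118 × 10⁻⁵ × 19.8 × 268,960,000 ≈ 59,538.1 × g
Target RCF = 59,538.1 − 26,000 = 33,538.1 × g
N² = 33,538.1 / (22.1364 × 10⁻⁵) = 151,506,568
N ≈ √151,506,568 ≈ 12,308.8

N₂ ≈ 12310 RPM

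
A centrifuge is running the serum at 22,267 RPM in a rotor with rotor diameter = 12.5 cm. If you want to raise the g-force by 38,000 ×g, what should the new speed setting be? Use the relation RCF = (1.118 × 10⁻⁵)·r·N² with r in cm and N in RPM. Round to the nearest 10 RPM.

r = 12.5 / 2 = 6.25 cm
Current RCF = 1.118 × 10⁻⁵ × 6.25 × (22267)² = 1.118 × 10⁻⁵ × 6.25 × 495,819,289 ≈ 34,645.4 × g
Target RCF = 34,645.4 + 38,000 = 72,645.4 × g
N² = 72,645.4 / (6.9875 × 10⁻⁵) = 1,039,647,943
N ≈ √1,039,647,943 ≈ 32,243.6

32240 RPM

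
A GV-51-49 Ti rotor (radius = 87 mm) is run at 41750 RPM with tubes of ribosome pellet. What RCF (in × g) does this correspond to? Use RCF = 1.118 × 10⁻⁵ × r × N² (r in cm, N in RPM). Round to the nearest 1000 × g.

r = 87 mm = 8.7 cm
RCF = 1.118 × 10⁻⁵ × 8.7 × (41750)² = 1.118 × 10⁻⁵ × 8.7 × 1,743,062,500 ≈ 169,540.7 × g

170000 × g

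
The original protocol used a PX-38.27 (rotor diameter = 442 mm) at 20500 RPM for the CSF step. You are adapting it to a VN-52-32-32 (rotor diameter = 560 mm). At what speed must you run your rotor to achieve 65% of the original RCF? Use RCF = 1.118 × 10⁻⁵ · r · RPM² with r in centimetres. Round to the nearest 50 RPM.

Original rotor: r = 442 mm / 2 = 221 mm = 22.1 cm
RCF_original = 1.118 × 10⁻⁵ × 22.1 × (20500)² = 1.118 × 10⁻⁵ × 22.1 × 420,250,000 ≈ 103,834.5 × g
Target RCF = 0.65 × 103,834.5 ≈ 67,492.4 × g
Your rotor: r = 560 mm / 2 = 280 mm = 28 cm
67,492.4 = 1.118 × 10⁻⁵ × 28 × N²
N² = 67,492.4 / (31.304 × 10⁻⁵) = 215,603,118
N ≈ √215,603,118 ≈ 14,683.4

≈ 14700 RPM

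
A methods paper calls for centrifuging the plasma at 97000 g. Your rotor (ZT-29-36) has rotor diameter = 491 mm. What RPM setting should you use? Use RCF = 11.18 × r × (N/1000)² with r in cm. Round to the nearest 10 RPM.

N ≈ 18800 RPM

r = 491 mm / 2 = 245.5 mm = 24.55 cm
RCF = 11.18 × r × (N/1000)²
97,000 = 11.18 × 24.55 × (N/1000)²
(N/1000)² = 97,000 / 274.469 = 353.4097
N = 1000 × √353.4097 ≈ 18,799.2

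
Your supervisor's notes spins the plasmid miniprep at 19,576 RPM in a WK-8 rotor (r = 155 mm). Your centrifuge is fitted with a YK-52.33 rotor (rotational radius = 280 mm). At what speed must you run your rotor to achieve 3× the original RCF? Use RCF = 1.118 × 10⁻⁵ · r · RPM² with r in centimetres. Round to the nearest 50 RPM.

≈ 25250 RPM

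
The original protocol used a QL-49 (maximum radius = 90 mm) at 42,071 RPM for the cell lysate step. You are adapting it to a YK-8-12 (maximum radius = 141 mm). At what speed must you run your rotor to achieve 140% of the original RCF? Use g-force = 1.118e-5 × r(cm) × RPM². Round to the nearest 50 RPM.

Original rotor: r = 90 mm = 9.0 cm
RCF_original = 1.118 × 10⁻⁵ × 9 × (42071)² = 1.118 × 10⁻⁵ × 9 × 1,769,969,041 ≈ 178,094.3 × g
Target RCF = 1.4 × 178,094.3 ≈ 249,332 × g
Your rotor: r = 141 mm = 14.1 cm
249,332 = 1.118 × 10⁻⁵ × 14.1 × N²
N² = 249,332 / (15.7638 × 10⁻⁵) = 1,581,674,469
N ≈ √1,581,674,469 ≈ 39,770.3

39750 RPM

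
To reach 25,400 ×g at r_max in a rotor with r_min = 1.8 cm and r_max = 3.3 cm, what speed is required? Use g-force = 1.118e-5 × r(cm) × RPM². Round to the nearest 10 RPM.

Use r_max = 3.3 cm.
25,400 = 1.118 × 10⁻⁵ × 3.3 × N²
N² = 25,400 / (3.6894 × 10⁻⁵) = 688,458,828
N ≈ √688,458,828 ≈ 26,238.5

26240 RPM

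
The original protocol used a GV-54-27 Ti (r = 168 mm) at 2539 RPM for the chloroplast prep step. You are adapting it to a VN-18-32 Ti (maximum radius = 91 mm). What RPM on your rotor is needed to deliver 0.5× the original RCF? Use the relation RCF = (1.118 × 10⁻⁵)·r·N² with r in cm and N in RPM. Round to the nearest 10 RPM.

Original rotor: r = 168 mm = 16.8 cm
RCF_original = 1.118 × 10⁻⁵ × 16.8 × (2539)² = 1.118 × 10⁻⁵ × 16.8 × 6,446,521 ≈ 1,210.8 × g
Target RCF = 0.5 × 1,210.8 ≈ 605.4 × g
Your rotor: r = 91 mm = 9.1 cm
605.4 = 1.118 × 10⁻⁵ × 9.1 × N²
N² = 605.4 / (10.1738 × 10⁻⁵) = 5,950,579
N ≈ √5,950,579 ≈ 2,439.4

2440 RPM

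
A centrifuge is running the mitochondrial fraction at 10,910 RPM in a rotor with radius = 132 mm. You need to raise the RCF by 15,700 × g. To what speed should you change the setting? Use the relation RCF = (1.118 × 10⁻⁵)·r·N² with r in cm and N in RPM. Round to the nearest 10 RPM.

≈ 15010 RPM

r = 132 mm = 13.2 cm
Current RCF = 1.118 × 10⁻⁵ × 13.2 × (10910)² = 1.118 × 10⁻⁵ × 13.2 × 119,028,100 ≈ 17,565.7 × g
Target RCF = 17,565.7 + 15,700 = 33,265.7 × g
N² = 33,265.7 / (14.7576 × 10⁻⁵) = 225,414,024
N ≈ √225,414,024 ≈ 15,013.8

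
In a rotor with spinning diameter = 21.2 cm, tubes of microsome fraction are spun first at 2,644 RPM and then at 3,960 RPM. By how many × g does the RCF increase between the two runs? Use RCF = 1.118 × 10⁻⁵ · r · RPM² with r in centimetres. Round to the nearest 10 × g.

r = 21.2 / 2 = 10.6 cm
RCF₁ = 1.118 × 10⁻⁵ × 10.6 × (2644)² = 1.118 × 10⁻⁵ × 10.6 × 6,990,736 ≈ 828.5 × g
RCF₂ = 1.118 × 10⁻⁵ × 10.6 × (3960)² = 1.118 × 10⁻⁵ × 10.6 × 15,681,600 ≈ 1,858.4 × g
Increase = 1,858.4 − 828.5 = 1,029.9

1030 × g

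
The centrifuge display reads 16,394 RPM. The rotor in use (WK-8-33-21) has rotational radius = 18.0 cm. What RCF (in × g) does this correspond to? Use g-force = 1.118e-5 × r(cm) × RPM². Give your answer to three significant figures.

≈ 54100 × g

RCF = 1.118 × 10⁻⁵ × r × N²
RCF = 1.118 × 10⁻⁵ × 18 × (16394)² = 1.118 × 10⁻⁵ × 18 × 268,763,236 ≈ 54,085.9 × g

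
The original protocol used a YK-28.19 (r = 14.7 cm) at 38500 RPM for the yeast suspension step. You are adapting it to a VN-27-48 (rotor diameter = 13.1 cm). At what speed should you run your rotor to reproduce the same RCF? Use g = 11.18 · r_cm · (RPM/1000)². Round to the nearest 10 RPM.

57680 RPM

RCF_original = 11.18 × 14.7 × (38.5)² = 11.18 × 14.7 × 1,482.25 ≈ 243,601.9 × g
Your rotor: r = 13.1 / 2 = 6.55 cm
243,601.9 = 11.18 × 6.55 × (N/1000)²
(N/1000)² = 243,601.9 / 73.229 = 3326.577
N = 1000 × √3326.577 ≈ 57,676.5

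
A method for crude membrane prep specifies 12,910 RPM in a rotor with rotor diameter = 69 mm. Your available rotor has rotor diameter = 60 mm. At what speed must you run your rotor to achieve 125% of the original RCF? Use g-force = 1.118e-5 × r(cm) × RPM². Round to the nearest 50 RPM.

Original rotor: r = 69 mm / 2 = 34.5 mm = 3.45 cm
RCF_original = 1.118 × 10⁻⁵ × 3.45 × (12910)² = 1.118 × 10⁻⁵ × 3.45 × 166,668,100 ≈ 6,428.6 × g
Target RCF = 1.25 × 6,428.6 ≈ 8,035.8 × g
Your rotor: r = 60 mm / 2 = 30 mm = 3 cm
8,035.8 = 1.118 × 10⁻⁵ × 3 × N²
N² = 8,035.8 / (3.354 × 10⁻⁵) = 239,588,551
N ≈ √239,588,551 ≈ 15,478.6

≈ 15500 RPM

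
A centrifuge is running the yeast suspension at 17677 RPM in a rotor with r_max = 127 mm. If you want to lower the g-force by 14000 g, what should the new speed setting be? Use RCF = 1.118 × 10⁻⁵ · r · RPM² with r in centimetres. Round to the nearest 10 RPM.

N₂ ≈ 14620 RPM

r = 127 mm = 12.7 cm
Current RCF = 1.118 × 10⁻⁵ × 12.7 × (17677)² = 1.118 × 10⁻⁵ × 12.7 × 312,476,329 ≈ 44,367.3 × g
Target RCF = 44,367.3 − 14,000 = 30,367.3 × g
N² = 30,367.3 / (14.1986 × 10⁻⁵) = 213,875,312
N ≈ √213,875,312 ≈ 14,624.5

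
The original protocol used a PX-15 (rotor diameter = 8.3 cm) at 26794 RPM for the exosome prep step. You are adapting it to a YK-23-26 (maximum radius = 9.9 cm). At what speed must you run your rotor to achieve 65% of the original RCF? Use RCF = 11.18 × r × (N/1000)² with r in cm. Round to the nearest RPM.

Original rotor: r = 8.3 / 2 = 4.15 cm
RCF = 11.18 × r × (N/1000)²
RCF_original = 11.18 × 4.15 × (26.794)² = 11.18 × 4.15 × 717.918436 ≈ 33,309.3 × g
Target RCF = 0.65 × 33,309.3 ≈ 21,651 × g
21,651 = 11.18 × 9.9 × (N/1000)²
(N/1000)² = 21,651 / 110.682 = 195.6145
N = 1000 × √195.6145 ≈ 13,986.2

≈ 13986 RPM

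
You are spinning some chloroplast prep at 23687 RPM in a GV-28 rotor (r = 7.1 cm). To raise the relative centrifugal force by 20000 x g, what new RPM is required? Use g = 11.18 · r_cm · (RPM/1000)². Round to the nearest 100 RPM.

Current RCF = 11.18 × 7.1 × (23.687)² = 11.18 × 7.1 × 561.073969 ≈ 44,536.9 × g
Target RCF = 44,536.9 + 20,000 = 64,536.9 × g
(N/1000)² = 64,536.9 / 79.378 = 813.0326
N = 1000 × √813.0326 ≈ 28,513.7

≈ 28500 RPM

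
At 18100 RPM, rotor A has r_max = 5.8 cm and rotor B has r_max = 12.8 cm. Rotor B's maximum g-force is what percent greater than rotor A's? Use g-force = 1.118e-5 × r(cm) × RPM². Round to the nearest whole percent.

121%

At equal RPM, RCF scales linearly with r: ratio = 12.8 / 5.8 = 2.2069.
So rotor B delivers 120.7% more g-force.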